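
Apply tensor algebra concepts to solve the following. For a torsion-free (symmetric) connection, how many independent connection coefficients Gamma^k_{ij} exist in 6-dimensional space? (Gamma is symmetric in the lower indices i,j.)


Christoffel symbols Gamma^k_{ij} are symmetric in i,j, so there are d * d(d+1)/2 independent symbols.
d = 6
d(d+1)/2 = 6 * 7 / 2 = 21
Total = 6 * 21 = 126

126


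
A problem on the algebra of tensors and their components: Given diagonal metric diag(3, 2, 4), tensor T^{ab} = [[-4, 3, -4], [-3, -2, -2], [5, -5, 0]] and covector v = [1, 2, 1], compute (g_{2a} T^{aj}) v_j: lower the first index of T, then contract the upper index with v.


Step 1: lower the first index. For a diagonal metric, g_{ia} T^{aj} = g_{ii} T^{ij} (no sum on i).
g_{22} = 2
S_2{}^1 = 2 * T^{21} = 2 * -3 = -6
S_2{}^2 = 2 * T^{22} = 2 * -2 = -4
S_2{}^3 = 2 * T^{23} = 2 * -2 = -4
Step 2: contract S_2{}^j with v_j.
S_2{}^1 * v_1 = -6 * 1 = -6
S_2{}^2 * v_2 = -4 * 2 = -8
S_2{}^3 * v_3 = -4 * 1 = -4
Result = -6 + -8 + -4 = -18

-18


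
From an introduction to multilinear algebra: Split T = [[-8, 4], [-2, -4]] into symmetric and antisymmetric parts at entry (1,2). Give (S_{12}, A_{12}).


T_{12} = 4
T_{21} = -2
S_{12} = (4 + -2)/2 = 2/2 = 1
A_{12} = (4 - -2)/2 = 6/2 = 3
Check: S + A = 1 + 3 = 4 = T_{12}.

(1, 3)


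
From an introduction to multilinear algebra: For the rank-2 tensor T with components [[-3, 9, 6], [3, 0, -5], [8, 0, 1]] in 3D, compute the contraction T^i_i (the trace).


The contraction (trace) of a rank-2 tensor is the sum of its diagonal elements.
Diagonal entries: A[1,1] = -3, A[2,2] = 0, A[3,3] = 1
Tr(A) = -3 + 0 + 1 = -2

-2


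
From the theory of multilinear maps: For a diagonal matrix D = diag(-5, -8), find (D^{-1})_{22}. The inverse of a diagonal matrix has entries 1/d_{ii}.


For a diagonal matrix, the inverse has entries (D^{-1})_{ii} = 1/d_{ii}.
The diagonal entries are: d_{11} = -5, d_{22} = -8
We need (D^{-1})_{22} = 1/d_{22} = 1/-8 = -1/8

-1/8


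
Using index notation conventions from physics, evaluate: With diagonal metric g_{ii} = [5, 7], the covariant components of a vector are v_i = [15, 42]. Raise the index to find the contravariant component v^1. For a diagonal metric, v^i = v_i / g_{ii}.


To raise an index with a diagonal metric: v^i = v_i / g_{ii}.
For index 1: v_1 = 15, g_{11} = 5
v^1 = 15 / 5 = 3

3


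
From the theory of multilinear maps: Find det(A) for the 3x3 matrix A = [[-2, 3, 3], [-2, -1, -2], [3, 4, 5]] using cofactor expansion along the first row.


Expanding along the first row, det(A) = a11*M_11 - a12*M_12 + a13*M_13, where M_1j is the (1,j) minor.
Minor M_11 = -1*5 - -2*4 = 3
Minor M_12 = -2*5 - -2*3 = -4
Minor M_13 = -2*4 - -1*3 = -5
det = -2*(3) - 3*(-4) + 3*(-5)
    = -6 - -12 + -15
    = -9

-9


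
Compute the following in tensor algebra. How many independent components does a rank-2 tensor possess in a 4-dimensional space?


The number of components of a rank-r tensor in d dimensions is d^r.
Here d = 4 and r = 2.
4^2 = 16

16


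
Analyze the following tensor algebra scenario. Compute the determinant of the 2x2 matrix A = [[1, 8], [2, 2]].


For a 2x2 matrix [[a, b], [c, d]], det = a*d - b*c.
a = 1, b = 8, c = 2, d = 2
a*d = 1 * 2 = 2
b*c = 8 * 2 = 16
det = 2 - 16 = -14

-14


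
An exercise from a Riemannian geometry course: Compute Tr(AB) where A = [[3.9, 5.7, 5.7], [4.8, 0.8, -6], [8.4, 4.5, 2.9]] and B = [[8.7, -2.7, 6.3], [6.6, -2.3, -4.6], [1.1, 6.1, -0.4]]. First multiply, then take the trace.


Tr(AB) = sum_i (AB)_{ii} where (AB)_{ii} = sum_k A_{ik} B_{ki}.
(AB)_{11} = 3.9*8.7 + 5.7*6.6 + 5.7*1.1 = 77.82
(AB)_{22} = 4.8*-2.7 + 0.8*-2.3 + -6*6.1 = -51.4
(AB)_{33} = 8.4*6.3 + 4.5*-4.6 + 2.9*-0.4 = 31.06
Tr(AB) = 77.82 + -51.4 + 31.06 = 57.48

57.48


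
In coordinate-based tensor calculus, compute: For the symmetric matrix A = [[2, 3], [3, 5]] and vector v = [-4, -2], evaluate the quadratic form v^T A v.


First compute Av:
(Av)_1 = 2*-4 + 3*-2 = -14
(Av)_2 = 3*-4 + 5*-2 = -22
Av = [-14, -22]
Then v^T (Av) = -4*-14 + -2*-22
= 56 + 44 = 100

100


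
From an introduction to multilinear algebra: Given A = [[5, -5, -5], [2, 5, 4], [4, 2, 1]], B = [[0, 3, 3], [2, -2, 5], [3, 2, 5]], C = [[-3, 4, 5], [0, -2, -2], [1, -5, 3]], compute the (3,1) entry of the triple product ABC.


(ABC)_{31} = sum_m (AB)_{3m} C_{m1}. First compute row 3 of AB.
(AB)_{31} = 4*0 + 2*2 + 1*3 = 7
(AB)_{32} = 4*3 + 2*-2 + 1*2 = 10
(AB)_{33} = 4*3 + 2*5 + 1*5 = 27
Now contract with column 1 of C:
(AB)_{31} * C_{11} = 7 * -3 = -21
(AB)_{32} * C_{21} = 10 * 0 = 0
(AB)_{33} * C_{31} = 27 * 1 = 27
(ABC)_{31} = -21 + 0 + 27 = 6

6


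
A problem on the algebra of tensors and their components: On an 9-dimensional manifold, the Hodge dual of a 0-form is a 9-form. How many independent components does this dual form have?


The Hodge dual of a p-form on an n-dimensional manifold is an (n-p)-form.
n = 9, p = 0, so dual degree = 9 - 0 = 9
The number of components is C(n, n-p) = C(9, 9) = 1

1


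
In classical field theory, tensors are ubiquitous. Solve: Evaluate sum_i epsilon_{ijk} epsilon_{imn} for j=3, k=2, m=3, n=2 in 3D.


Using the identity: epsilon_{ijk} epsilon_{imn} = delta_{jm} delta_{kn} - delta_{jn} delta_{km}.
delta_{33} = 1
delta_{22} = 1
delta_{32} = 0
delta_{23} = 0
Result = 1 * 1 - 0 * 0 = 1 - 0 = 1

1


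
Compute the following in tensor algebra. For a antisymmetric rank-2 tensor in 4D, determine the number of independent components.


A antisymmetric rank-2 tensor in d dimensions has d(d-1)/2 independent components.
d = 4
d(d-1)/2 = 4 * 3 / 2 = 12 / 2 = 6

6


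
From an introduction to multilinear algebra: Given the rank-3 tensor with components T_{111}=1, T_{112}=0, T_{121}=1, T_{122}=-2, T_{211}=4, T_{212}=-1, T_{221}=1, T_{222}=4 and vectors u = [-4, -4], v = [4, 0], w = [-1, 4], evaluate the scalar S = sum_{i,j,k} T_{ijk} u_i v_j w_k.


S = sum over i,j,k of T_{ijk} u_i v_j w_k. Expanding all 8 terms:
T_{111}*u_1*v_1*w_1 = 1*-4*4*-1 = 16  (running total: 16)
T_{112}*u_1*v_1*w_2 = 0*-4*4*4 = 0  (running total: 16)
T_{121}*u_1*v_2*w_1 = 1*-4*0*-1 = 0  (running total: 16)
T_{122}*u_1*v_2*w_2 = -2*-4*0*4 = 0  (running total: 16)
T_{211}*u_2*v_1*w_1 = 4*-4*4*-1 = 64  (running total: 80)
T_{212}*u_2*v_1*w_2 = -1*-4*4*4 = 64  (running total: 144)
T_{221}*u_2*v_2*w_1 = 1*-4*0*-1 = 0  (running total: 144)
T_{222}*u_2*v_2*w_2 = 4*-4*0*4 = 0  (running total: 144)
S = 144

144


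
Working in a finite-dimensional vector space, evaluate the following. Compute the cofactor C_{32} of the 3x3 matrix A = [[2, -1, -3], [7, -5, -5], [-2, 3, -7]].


To find cofactor C_{32}, delete row 3 and column 2.
The resulting 2x2 submatrix is: [[2, -3], [7, -5]]
Minor M_{32} = 2*-5 - -3*7
  = -10 - -21 = 11
Sign = (-1)^(3+2) = (-1)^5 = -1
Cofactor C_{32} = -1 * 11 = -11

-11


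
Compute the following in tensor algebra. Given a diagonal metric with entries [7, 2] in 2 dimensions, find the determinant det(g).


For a diagonal metric, the determinant is the product of diagonal entries.
Diagonal entries: 7, 2
det(g) = 7 * 2 = 14

14


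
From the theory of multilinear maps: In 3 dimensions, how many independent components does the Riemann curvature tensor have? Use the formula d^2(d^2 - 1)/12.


The Riemann tensor in d dimensions has d^2(d^2 - 1)/12 independent components.
d = 3, so d^2 = 9
d^2 - 1 = 8
d^2(d^2 - 1) = 9 * 8 = 72
Divide by 12: 72 / 12 = 6

6


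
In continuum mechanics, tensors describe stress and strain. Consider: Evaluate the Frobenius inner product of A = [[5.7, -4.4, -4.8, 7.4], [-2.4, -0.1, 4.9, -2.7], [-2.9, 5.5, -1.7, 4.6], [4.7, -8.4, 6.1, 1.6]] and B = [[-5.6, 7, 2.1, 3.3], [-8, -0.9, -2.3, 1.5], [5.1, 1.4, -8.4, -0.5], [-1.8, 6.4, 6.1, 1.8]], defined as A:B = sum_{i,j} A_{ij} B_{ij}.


A:B = sum over all i,j of A_{ij} * B_{ij}.
Row 1: 5.7*-5.6=-31.92, -4.4*7=-30.8, -4.8*2.1=-10.08, 7.4*3.3=24.42 => row sum = -48.38
Row 2: -2.4*-8=19.2, -0.1*-0.9=0.09, 4.9*-2.3=-11.27, -2.7*1.5=-4.05 => row sum = 3.97
Row 3: -2.9*5.1=-14.79, 5.5*1.4=7.7, -1.7*-8.4=14.28, 4.6*-0.5=-2.3 => row sum = 4.89
Row 4: 4.7*-1.8=-8.46, -8.4*6.4=-53.76, 6.1*6.1=37.21, 1.6*1.8=2.88 => row sum = -22.13
Total = -48.38 + 3.97 + 4.89 + -22.13 = -61.65

-61.65


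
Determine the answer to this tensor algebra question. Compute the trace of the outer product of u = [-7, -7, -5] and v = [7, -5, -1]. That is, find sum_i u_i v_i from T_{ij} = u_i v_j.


The outer product gives T_{ij} = u_i v_j.
The trace (contraction) is Tr(T) = sum_i T_{ii} = sum_i u_i v_i.
Diagonal entries:
T_{11} = u_1 * v_1 = -7 * 7 = -49
T_{22} = u_2 * v_2 = -7 * -5 = 35
T_{33} = u_3 * v_3 = -5 * -1 = 5
Tr(T) = -49 + 35 + 5 = -9

-9


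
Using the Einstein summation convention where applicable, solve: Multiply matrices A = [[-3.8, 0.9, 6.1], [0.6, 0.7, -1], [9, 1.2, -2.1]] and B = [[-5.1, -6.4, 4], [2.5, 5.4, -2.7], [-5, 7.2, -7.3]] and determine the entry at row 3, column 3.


(AB)_{ij} = sum_k A_{ik} B_{kj}.
For i=3, j=3:
A_{31} * B_{13} = 9 * 4 = 36
A_{32} * B_{23} = 1.2 * -2.7 = -3.24
A_{33} * B_{33} = -2.1 * -7.3 = 15.33
Sum = 36 + -3.24 + 15.33 = 48.09

48.09


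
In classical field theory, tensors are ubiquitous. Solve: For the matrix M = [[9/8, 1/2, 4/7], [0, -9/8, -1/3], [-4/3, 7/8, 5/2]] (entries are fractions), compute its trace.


The trace is the sum of diagonal entries.
Diagonal: M[1,1] = 9/8, M[2,2] = -9/8, M[3,3] = 5/2
Tr(M) = 9/8 + -9/8 + 5/2
Computing step by step:
After adding M[1,1]: 9/8
After adding M[2,2]: 0
After adding M[3,3]: 5/2
Tr(M) = 5/2

5/2


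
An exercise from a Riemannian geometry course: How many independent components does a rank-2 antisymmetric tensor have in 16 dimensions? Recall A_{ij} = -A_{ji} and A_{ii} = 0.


An antisymmetric rank-2 tensor satisfies A_{ij} = -A_{ji}, so diagonal entries are zero.
The independent components are the upper-triangular entries: C(n, 2) = n(n-1)/2.
n = 16
C(16, 2) = 16 * 15 / 2 = 240 / 2 = 120

120


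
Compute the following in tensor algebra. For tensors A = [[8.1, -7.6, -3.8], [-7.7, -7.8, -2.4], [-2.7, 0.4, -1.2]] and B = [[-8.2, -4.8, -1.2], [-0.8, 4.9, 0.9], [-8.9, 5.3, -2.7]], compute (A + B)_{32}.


Tensor addition is component-wise: (A + B)_{ij} = A_{ij} + B_{ij}.
A_{32} = 0.4
B_{32} = 5.3
(A + B)_{32} = 0.4 + 5.3 = 5.7

5.7


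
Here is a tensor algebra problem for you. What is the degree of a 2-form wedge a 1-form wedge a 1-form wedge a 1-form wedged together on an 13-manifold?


The degree of a wedge product is the sum of the degrees of the individual forms.
Degrees: 2, 1, 1, 1
Total degree = 2 + 1 + 1 + 1 = 5

5


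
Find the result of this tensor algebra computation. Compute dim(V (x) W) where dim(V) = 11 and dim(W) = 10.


The dimension of a tensor product is the product of dimensions.
dim(V) = 11, dim(W) = 10
dim(V (x) W) = 11 * 10 = 110

110


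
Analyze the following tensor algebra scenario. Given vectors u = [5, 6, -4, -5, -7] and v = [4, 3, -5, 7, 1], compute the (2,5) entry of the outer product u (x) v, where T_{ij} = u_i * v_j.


The outer product entry T_{ij} = u_i * v_j.
We need i=2, j=5.
u_2 = 6, v_5 = 1
T_{2,5} = 6 * 1 = 6

6


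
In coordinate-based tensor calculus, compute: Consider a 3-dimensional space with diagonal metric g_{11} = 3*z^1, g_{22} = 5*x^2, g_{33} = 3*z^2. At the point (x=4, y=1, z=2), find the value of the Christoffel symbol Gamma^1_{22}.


For a diagonal metric, Gamma^k_{ij} = (1/2) g^{kk} (dg_{ik}/dx_j + dg_{jk}/dx_i - dg_{ij}/dx_k).
The metric is diagonal, so g_{ab} = 0 for a != b.
At the given point: g_{11} = 6, g_{22} = 80, g_{33} = 12
g^{11} = 1/6
dg_{21}/dx_2 = 0 (off-diagonal)
dg_{21}/dx_2 = 0 (off-diagonal)
dg_{22}/dx_1 = dg_{22}/dx_1 = 40
Numerator = 0 + 0 - 40 = -40
Gamma^1_{22} = -40 / (2 * 6) = -10/3

-10/3


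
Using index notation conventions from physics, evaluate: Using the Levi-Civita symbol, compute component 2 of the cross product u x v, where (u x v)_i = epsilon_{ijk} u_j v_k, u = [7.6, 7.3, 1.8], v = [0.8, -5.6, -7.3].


(u x v)_2 = sum_{j,k} epsilon_{2jk} u_j v_k. Only permutations of (1,2,3) contribute; the two non-zero terms are:
eps_{213} u_1 v_3 = -1 * 7.6 * -7.3 = 55.48
eps_{231} u_3 v_1 = 1 * 1.8 * 0.8 = 1.44
(u x v)_2 = 56.92

56.92


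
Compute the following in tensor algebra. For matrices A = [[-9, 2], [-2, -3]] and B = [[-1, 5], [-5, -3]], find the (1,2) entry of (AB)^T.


(AB)^T_{ij} = (AB)_{ji} = sum_k A_{jk} B_{ki}.
For i=1, j=2 we need (AB)_{21}:
A_{21} * B_{11} = -2 * -1 = 2
A_{22} * B_{21} = -3 * -5 = 15
Sum = 2 + 15 = 17

17


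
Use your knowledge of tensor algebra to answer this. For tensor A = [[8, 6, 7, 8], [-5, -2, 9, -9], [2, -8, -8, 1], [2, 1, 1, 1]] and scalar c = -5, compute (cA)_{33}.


Scalar multiplication: (cA)_{ij} = c * A_{ij}.
c = -5
A_{33} = -8
(cA)_{33} = -5 * -8 = 40

40


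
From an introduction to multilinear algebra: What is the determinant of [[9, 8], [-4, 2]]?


For a 2x2 matrix [[a, b], [c, d]], det = a*d - b*c.
a = 9, b = 8, c = -4, d = 2
a*d = 9 * 2 = 18
b*c = 8 * -4 = -32
det = 18 - -32 = 50

50


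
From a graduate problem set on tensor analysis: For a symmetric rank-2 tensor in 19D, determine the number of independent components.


A symmetric rank-2 tensor in d dimensions has d(d+1)/2 independent components.
d = 19
d(d+1)/2 = 19 * 20 / 2 = 380 / 2 = 190

190


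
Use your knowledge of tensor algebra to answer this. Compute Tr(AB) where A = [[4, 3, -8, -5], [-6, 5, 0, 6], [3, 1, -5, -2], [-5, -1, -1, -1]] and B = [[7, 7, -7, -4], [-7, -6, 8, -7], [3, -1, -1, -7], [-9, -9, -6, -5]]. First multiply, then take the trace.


Tr(AB) = sum_i (AB)_{ii} where (AB)_{ii} = sum_k A_{ik} B_{ki}.
(AB)_{11} = 4*7 + 3*-7 + -8*3 + -5*-9 = 28
(AB)_{22} = -6*7 + 5*-6 + 0*-1 + 6*-9 = -126
(AB)_{33} = 3*-7 + 1*8 + -5*-1 + -2*-6 = 4
(AB)_{44} = -5*-4 + -1*-7 + -1*-7 + -1*-5 = 39
Tr(AB) = 28 + -126 + 4 + 39 = -55

-55


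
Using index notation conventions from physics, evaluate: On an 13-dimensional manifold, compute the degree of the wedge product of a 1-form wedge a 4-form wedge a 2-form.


The degree of a wedge product is the sum of the degrees of the individual forms.
Degrees: 1, 4, 2
Total degree = 1 + 4 + 2 = 7

7


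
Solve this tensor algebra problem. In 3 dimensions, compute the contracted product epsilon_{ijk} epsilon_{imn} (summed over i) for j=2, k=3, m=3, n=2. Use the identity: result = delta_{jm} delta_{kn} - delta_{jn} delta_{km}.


Using the identity: epsilon_{ijk} epsilon_{imn} = delta_{jm} delta_{kn} - delta_{jn} delta_{km}.
delta_{23} = 0
delta_{32} = 0
delta_{22} = 1
delta_{33} = 1
Result = 0 * 0 - 1 * 1 = 0 - 1 = -1

-1


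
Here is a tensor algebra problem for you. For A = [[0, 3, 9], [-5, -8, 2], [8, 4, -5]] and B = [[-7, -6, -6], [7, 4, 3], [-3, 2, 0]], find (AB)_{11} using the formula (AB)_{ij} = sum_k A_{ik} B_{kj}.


(AB)_{ij} = sum_k A_{ik} B_{kj}.
For i=1, j=1:
A_{11} * B_{11} = 0 * -7 = 0
A_{12} * B_{21} = 3 * 7 = 21
A_{13} * B_{31} = 9 * -3 = -27
Sum = 0 + 21 + -27 = -6

-6


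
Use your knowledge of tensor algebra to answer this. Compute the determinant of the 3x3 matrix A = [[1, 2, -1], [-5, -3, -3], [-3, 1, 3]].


Expanding along the first row, det(A) = a11*M_11 - a12*M_12 + a13*M_13, where M_1j is the (1,j) minor.
Minor M_11 = -3*3 - -3*1 = -6
Minor M_12 = -5*3 - -3*-3 = -24
Minor M_13 = -5*1 - -3*-3 = -14
det = 1*(-6) - 2*(-24) + -1*(-14)
    = -6 - -48 + 14
    = 56

56


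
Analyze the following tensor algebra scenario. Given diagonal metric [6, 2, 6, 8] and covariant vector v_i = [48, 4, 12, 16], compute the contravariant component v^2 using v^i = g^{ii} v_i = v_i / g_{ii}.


To raise an index with a diagonal metric: v^i = v_i / g_{ii}.
For index 2: v_2 = 4, g_{22} = 2
v^2 = 4 / 2 = 2

2


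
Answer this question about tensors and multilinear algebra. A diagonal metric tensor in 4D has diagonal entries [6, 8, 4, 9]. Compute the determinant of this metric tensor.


For a diagonal metric, the determinant is the product of diagonal entries.
Diagonal entries: 6, 8, 4, 9
det(g) = 6 * 8 * 4 * 9 = 1728

1728


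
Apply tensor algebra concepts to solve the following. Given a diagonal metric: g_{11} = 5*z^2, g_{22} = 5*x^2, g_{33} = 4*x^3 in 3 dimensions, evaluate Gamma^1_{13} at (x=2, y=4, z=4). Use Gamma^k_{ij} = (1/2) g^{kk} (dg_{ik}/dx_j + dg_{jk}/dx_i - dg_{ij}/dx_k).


For a diagonal metric, Gamma^k_{ij} = (1/2) g^{kk} (dg_{ik}/dx_j + dg_{jk}/dx_i - dg_{ij}/dx_k).
The metric is diagonal, so g_{ab} = 0 for a != b.
At the given point: g_{11} = 80, g_{22} = 20, g_{33} = 32
g^{11} = 1/80
dg_{11}/dx_3 = dg_{11}/dx_3 = 40
dg_{31}/dx_1 = 0 (off-diagonal)
dg_{13}/dx_1 = 0 (off-diagonal)
Numerator = 40 + 0 - 0 = 40
Gamma^1_{13} = 40 / (2 * 80) = 1/4

1/4


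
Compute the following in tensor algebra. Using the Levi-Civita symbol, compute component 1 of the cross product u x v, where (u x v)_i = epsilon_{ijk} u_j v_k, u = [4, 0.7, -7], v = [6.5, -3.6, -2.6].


(u x v)_1 = sum_{j,k} epsilon_{1jk} u_j v_k. Only permutations of (1,2,3) contribute; the two non-zero terms are:
eps_{123} u_2 v_3 = 1 * 0.7 * -2.6 = -1.82
eps_{132} u_3 v_2 = -1 * -7 * -3.6 = -25.2
(u x v)_1 = -27.02

-27.02


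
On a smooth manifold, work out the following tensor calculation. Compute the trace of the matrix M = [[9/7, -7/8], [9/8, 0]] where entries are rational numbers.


The trace is the sum of diagonal entries.
Diagonal: M[1,1] = 9/7, M[2,2] = 0
Tr(M) = 9/7 + 0
Computing step by step:
After adding M[1,1]: 9/7
After adding M[2,2]: 9/7
Tr(M) = 9/7

9/7


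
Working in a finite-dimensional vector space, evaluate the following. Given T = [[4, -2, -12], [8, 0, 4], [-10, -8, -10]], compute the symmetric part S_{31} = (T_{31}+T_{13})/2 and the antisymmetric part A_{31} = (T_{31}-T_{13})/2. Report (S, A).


T_{31} = -10
T_{13} = -12
S_{31} = (-10 + -12)/2 = -22/2 = -11
A_{31} = (-10 - -12)/2 = 2/2 = 1
Check: S + A = -11 + 1 = -10 = T_{31}.

(-11, 1)


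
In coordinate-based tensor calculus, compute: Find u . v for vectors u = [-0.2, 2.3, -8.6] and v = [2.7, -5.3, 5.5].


The inner product u . v = sum of u_i * v_i.
Term-by-term: -0.2 * 2.7, 2.3 * -5.3, -8.6 * 5.5
Products: -0.54, -12.19, -47.3
Sum = -0.54 + -12.19 + -47.3 = -60.03

-60.03


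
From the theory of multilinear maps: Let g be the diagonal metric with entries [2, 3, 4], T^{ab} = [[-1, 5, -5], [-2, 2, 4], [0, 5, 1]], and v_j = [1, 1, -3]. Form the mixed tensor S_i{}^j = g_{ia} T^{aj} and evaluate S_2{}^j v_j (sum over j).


Step 1: lower the first index. For a diagonal metric, g_{ia} T^{aj} = g_{ii} T^{ij} (no sum on i).
g_{22} = 3
S_2{}^1 = 3 * T^{21} = 3 * -2 = -6
S_2{}^2 = 3 * T^{22} = 3 * 2 = 6
S_2{}^3 = 3 * T^{23} = 3 * 4 = 12
Step 2: contract S_2{}^j with v_j.
S_2{}^1 * v_1 = -6 * 1 = -6
S_2{}^2 * v_2 = 6 * 1 = 6
S_2{}^3 * v_3 = 12 * -3 = -36
Result = -6 + 6 + -36 = -36

-36


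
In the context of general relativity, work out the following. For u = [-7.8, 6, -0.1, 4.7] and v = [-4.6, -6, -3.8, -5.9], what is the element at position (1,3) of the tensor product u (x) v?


The outer product entry T_{ij} = u_i * v_j.
We need i=1, j=3.
u_1 = -7.8, v_3 = -3.8
T_{1,3} = -7.8 * -3.8 = 29.64

29.64


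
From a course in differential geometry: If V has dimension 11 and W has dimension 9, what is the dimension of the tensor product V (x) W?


The dimension of a tensor product is the product of dimensions.
dim(V) = 11, dim(W) = 9
dim(V (x) W) = 11 * 9 = 99

99


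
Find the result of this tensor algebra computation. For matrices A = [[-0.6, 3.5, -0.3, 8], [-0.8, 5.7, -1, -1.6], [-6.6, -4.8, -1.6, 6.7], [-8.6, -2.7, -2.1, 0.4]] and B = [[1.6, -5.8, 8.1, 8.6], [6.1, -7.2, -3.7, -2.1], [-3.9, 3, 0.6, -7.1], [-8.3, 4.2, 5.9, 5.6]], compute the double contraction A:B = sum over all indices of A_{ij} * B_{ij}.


A:B = sum over all i,j of A_{ij} * B_{ij}.
Row 1: -0.6*1.6=-0.96, 3.5*-5.8=-20.3, -0.3*8.1=-2.43, 8*8.6=68.8 => row sum = 45.11
Row 2: -0.8*6.1=-4.88, 5.7*-7.2=-41.04, -1*-3.7=3.7, -1.6*-2.1=3.36 => row sum = -38.86
Row 3: -6.6*-3.9=25.74, -4.8*3=-14.4, -1.6*0.6=-0.96, 6.7*-7.1=-47.57 => row sum = -37.19
Row 4: -8.6*-8.3=71.38, -2.7*4.2=-11.34, -2.1*5.9=-12.39, 0.4*5.6=2.24 => row sum = 49.89
Total = 45.11 + -38.86 + -37.19 + 49.89 = 18.95

18.95


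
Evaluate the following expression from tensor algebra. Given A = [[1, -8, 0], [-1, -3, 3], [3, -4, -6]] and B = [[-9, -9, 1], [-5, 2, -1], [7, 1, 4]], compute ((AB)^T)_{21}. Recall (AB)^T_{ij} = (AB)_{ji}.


(AB)^T_{ij} = (AB)_{ji} = sum_k A_{jk} B_{ki}.
For i=2, j=1 we need (AB)_{12}:
A_{11} * B_{12} = 1 * -9 = -9
A_{12} * B_{22} = -8 * 2 = -16
A_{13} * B_{32} = 0 * 1 = 0
Sum = -9 + -16 + 0 = -25

-25


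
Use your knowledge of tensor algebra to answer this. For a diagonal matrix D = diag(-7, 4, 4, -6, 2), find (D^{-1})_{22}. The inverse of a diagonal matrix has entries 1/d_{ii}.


For a diagonal matrix, the inverse has entries (D^{-1})_{ii} = 1/d_{ii}.
The diagonal entries are: d_{11} = -7, d_{22} = 4, d_{33} = 4, d_{44} = -6, d_{55} = 2
We need (D^{-1})_{22} = 1/d_{22} = 1/4 = 1/4

1/4


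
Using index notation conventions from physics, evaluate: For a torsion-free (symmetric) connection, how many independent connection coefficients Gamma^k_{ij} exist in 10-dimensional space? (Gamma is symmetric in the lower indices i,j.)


Christoffel symbols Gamma^k_{ij} are symmetric in i,j, so there are d * d(d+1)/2 independent symbols.
d = 10
d(d+1)/2 = 10 * 11 / 2 = 55
Total = 10 * 55 = 550

550


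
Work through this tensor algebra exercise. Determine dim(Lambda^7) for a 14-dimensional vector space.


The dimension of the space of p-forms on an n-dimensional space is C(n, p).
n = 14, p = 7
C(14, 7) = 14! / (7! * 7!) = 3432

3432


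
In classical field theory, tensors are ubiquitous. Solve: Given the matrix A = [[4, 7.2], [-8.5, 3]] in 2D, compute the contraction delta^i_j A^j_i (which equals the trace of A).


The contraction (trace) of a rank-2 tensor is the sum of its diagonal elements.
Diagonal entries: A[1,1] = 4, A[2,2] = 3
Tr(A) = 4 + 3 = 7

7


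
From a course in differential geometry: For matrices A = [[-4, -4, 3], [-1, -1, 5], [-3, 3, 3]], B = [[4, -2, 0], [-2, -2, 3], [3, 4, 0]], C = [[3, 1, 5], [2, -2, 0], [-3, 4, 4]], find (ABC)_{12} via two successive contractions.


(ABC)_{12} = sum_m (AB)_{1m} C_{m2}. First compute row 1 of AB.
(AB)_{11} = -4*4 + -4*-2 + 3*3 = 1
(AB)_{12} = -4*-2 + -4*-2 + 3*4 = 28
(AB)_{13} = -4*0 + -4*3 + 3*0 = -12
Now contract with column 2 of C:
(AB)_{11} * C_{12} = 1 * 1 = 1
(AB)_{12} * C_{22} = 28 * -2 = -56
(AB)_{13} * C_{32} = -12 * 4 = -48
(ABC)_{12} = 1 + -56 + -48 = -103

-103


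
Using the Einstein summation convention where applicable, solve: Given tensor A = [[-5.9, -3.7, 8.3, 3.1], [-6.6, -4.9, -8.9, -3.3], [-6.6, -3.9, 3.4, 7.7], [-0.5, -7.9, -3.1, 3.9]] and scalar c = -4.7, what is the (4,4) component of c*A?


Scalar multiplication: (cA)_{ij} = c * A_{ij}.
c = -4.7
A_{44} = 3.9
(cA)_{44} = -4.7 * 3.9 = -18.33

-18.33


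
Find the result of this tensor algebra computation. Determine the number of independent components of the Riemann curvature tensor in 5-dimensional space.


The Riemann tensor in d dimensions has d^2(d^2 - 1)/12 independent components.
d = 5, so d^2 = 25
d^2 - 1 = 24
d^2(d^2 - 1) = 25 * 24 = 600
Divide by 12: 600 / 12 = 50

50


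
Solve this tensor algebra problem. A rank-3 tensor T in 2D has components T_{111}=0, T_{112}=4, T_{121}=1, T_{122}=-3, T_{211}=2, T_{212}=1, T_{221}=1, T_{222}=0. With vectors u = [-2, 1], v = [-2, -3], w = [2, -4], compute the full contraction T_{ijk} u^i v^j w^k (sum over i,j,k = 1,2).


S = sum over i,j,k of T_{ijk} u_i v_j w_k. Expanding all 8 terms:
T_{111}*u_1*v_1*w_1 = 0*-2*-2*2 = 0  (running total: 0)
T_{112}*u_1*v_1*w_2 = 4*-2*-2*-4 = -64  (running total: -64)
T_{121}*u_1*v_2*w_1 = 1*-2*-3*2 = 12  (running total: -52)
T_{122}*u_1*v_2*w_2 = -3*-2*-3*-4 = 72  (running total: 20)
T_{211}*u_2*v_1*w_1 = 2*1*-2*2 = -8  (running total: 12)
T_{212}*u_2*v_1*w_2 = 1*1*-2*-4 = 8  (running total: 20)
T_{221}*u_2*v_2*w_1 = 1*1*-3*2 = -6  (running total: 14)
T_{222}*u_2*v_2*w_2 = 0*1*-3*-4 = 0  (running total: 14)
S = 14

14


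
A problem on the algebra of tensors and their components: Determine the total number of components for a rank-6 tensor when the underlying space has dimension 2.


The number of components of a rank-r tensor in d dimensions is d^r.
Here d = 2 and r = 6.
2^6 = 64

64


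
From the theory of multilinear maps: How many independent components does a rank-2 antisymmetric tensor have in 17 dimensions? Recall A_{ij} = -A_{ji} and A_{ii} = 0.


An antisymmetric rank-2 tensor satisfies A_{ij} = -A_{ji}, so diagonal entries are zero.
The independent components are the upper-triangular entries: C(n, 2) = n(n-1)/2.
n = 17
C(17, 2) = 17 * 16 / 2 = 272 / 2 = 136

136


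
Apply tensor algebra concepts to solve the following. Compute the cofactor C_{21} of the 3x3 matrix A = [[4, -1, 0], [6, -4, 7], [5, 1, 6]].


To find cofactor C_{21}, delete row 2 and column 1.
The resulting 2x2 submatrix is: [[-1, 0], [1, 6]]
Minor M_{21} = -1*6 - 0*1
  = -6 - 0 = -6
Sign = (-1)^(2+1) = (-1)^3 = -1
Cofactor C_{21} = -1 * -6 = 6

6


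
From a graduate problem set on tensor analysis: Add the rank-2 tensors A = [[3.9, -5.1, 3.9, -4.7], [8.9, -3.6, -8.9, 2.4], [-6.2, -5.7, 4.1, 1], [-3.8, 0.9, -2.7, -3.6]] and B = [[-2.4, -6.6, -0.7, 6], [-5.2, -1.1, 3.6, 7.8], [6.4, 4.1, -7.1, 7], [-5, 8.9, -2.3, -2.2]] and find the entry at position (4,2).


Tensor addition is component-wise: (A + B)_{ij} = A_{ij} + B_{ij}.
A_{42} = 0.9
B_{42} = 8.9
(A + B)_{42} = 0.9 + 8.9 = 9.8

9.8


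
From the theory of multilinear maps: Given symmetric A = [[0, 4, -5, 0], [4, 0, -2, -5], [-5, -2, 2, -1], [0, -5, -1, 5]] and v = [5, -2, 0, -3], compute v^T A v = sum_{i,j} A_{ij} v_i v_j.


First compute Av:
(Av)_1 = 0*5 + 4*-2 + -5*0 + 0*-3 = -8
(Av)_2 = 4*5 + 0*-2 + -2*0 + -5*-3 = 35
(Av)_3 = -5*5 + -2*-2 + 2*0 + -1*-3 = -18
(Av)_4 = 0*5 + -5*-2 + -1*0 + 5*-3 = -5
Av = [-8, 35, -18, -5]
Then v^T (Av) = 5*-8 + -2*35 + 0*-18 + -3*-5
= -40 + -70 + 0 + 15 = -95

-95


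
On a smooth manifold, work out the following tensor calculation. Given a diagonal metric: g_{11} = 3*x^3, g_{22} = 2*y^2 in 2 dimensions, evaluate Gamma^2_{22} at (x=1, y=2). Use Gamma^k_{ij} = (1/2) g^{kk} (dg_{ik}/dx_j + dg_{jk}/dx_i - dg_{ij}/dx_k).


For a diagonal metric, Gamma^k_{ij} = (1/2) g^{kk} (dg_{ik}/dx_j + dg_{jk}/dx_i - dg_{ij}/dx_k).
The metric is diagonal, so g_{ab} = 0 for a != b.
At the given point: g_{11} = 3, g_{22} = 8
g^{22} = 1/8
dg_{22}/dx_2 = dg_{22}/dx_2 = 8
dg_{22}/dx_2 = dg_{22}/dx_2 = 8
dg_{22}/dx_2 = dg_{22}/dx_2 = 8
Numerator = 8 + 8 - 8 = 8
Gamma^2_{22} = 8 / (2 * 8) = 1/2

1/2


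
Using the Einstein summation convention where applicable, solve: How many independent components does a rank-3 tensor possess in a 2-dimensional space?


The number of components of a rank-r tensor in d dimensions is d^r.
Here d = 2 and r = 3.
2^3 = 8

8


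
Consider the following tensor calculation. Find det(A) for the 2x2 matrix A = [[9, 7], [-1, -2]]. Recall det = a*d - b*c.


For a 2x2 matrix [[a, b], [c, d]], det = a*d - b*c.
a = 9, b = 7, c = -1, d = -2
a*d = 9 * -2 = -18
b*c = 7 * -1 = -7
det = -18 - -7 = -11

-11


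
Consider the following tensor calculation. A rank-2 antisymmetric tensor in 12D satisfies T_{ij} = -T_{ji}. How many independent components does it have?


An antisymmetric rank-2 tensor satisfies A_{ij} = -A_{ji}, so diagonal entries are zero.
The independent components are the upper-triangular entries: C(n, 2) = n(n-1)/2.
n = 12
C(12, 2) = 12 * 11 / 2 = 132 / 2 = 66

66


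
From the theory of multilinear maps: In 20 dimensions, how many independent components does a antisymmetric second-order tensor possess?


A antisymmetric rank-2 tensor in d dimensions has d(d-1)/2 independent components.
d = 20
d(d-1)/2 = 20 * 19 / 2 = 380 / 2 = 190

190


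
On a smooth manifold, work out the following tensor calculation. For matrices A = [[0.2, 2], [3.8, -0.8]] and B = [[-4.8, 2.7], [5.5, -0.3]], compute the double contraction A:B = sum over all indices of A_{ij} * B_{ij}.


A:B = sum over all i,j of A_{ij} * B_{ij}.
Row 1: 0.2*-4.8=-0.96, 2*2.7=5.4 => row sum = 4.44
Row 2: 3.8*5.5=20.9, -0.8*-0.3=0.24 => row sum = 21.14
Total = 4.44 + 21.14 = 25.58

25.58


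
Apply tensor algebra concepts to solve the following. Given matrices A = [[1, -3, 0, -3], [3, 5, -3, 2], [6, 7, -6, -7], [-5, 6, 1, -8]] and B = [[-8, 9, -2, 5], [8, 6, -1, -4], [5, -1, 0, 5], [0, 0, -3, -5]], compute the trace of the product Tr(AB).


Tr(AB) = sum_i (AB)_{ii} where (AB)_{ii} = sum_k A_{ik} B_{ki}.
(AB)_{11} = 1*-8 + -3*8 + 0*5 + -3*0 = -32
(AB)_{22} = 3*9 + 5*6 + -3*-1 + 2*0 = 60
(AB)_{33} = 6*-2 + 7*-1 + -6*0 + -7*-3 = 2
(AB)_{44} = -5*5 + 6*-4 + 1*5 + -8*-5 = -4
Tr(AB) = -32 + 60 + 2 + -4 = 26

26


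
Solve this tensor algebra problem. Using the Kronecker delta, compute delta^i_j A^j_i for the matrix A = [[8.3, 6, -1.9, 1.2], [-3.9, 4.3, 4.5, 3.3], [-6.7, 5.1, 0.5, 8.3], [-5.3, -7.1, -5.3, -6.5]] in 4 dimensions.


The contraction (trace) of a rank-2 tensor is the sum of its diagonal elements.
Diagonal entries: A[1,1] = 8.3, A[2,2] = 4.3, A[3,3] = 0.5, A[4,4] = -6.5
Tr(A) = 8.3 + 4.3 + 0.5 + -6.5 = 6.6

6.6


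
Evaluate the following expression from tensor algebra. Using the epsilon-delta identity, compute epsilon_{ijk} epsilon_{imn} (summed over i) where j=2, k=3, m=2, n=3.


Using the identity: epsilon_{ijk} epsilon_{imn} = delta_{jm} delta_{kn} - delta_{jn} delta_{km}.
delta_{22} = 1
delta_{33} = 1
delta_{23} = 0
delta_{32} = 0
Result = 1 * 1 - 0 * 0 = 1 - 0 = 1

1


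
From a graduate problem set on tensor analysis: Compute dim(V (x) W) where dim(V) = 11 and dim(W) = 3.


The dimension of a tensor product is the product of dimensions.
dim(V) = 11, dim(W) = 3
dim(V (x) W) = 11 * 3 = 33

33


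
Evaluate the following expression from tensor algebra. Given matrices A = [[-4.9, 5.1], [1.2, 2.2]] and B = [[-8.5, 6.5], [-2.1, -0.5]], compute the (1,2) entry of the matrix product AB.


(AB)_{ij} = sum_k A_{ik} B_{kj}.
For i=1, j=2:
A_{11} * B_{12} = -4.9 * 6.5 = -31.85
A_{12} * B_{22} = 5.1 * -0.5 = -2.55
Sum = -31.85 + -2.55 = -34.4

-34.4


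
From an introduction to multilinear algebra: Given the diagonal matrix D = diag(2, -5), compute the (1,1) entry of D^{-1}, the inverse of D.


For a diagonal matrix, the inverse has entries (D^{-1})_{ii} = 1/d_{ii}.
The diagonal entries are: d_{11} = 2, d_{22} = -5
We need (D^{-1})_{11} = 1/d_{11} = 1/2 = 1/2

1/2


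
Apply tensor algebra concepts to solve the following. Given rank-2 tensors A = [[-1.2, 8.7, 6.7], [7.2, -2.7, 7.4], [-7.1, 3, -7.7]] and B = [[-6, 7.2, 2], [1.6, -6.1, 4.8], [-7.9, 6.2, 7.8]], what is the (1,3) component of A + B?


Tensor addition is component-wise: (A + B)_{ij} = A_{ij} + B_{ij}.
A_{13} = 6.7
B_{13} = 2
(A + B)_{13} = 6.7 + 2 = 8.7

8.7


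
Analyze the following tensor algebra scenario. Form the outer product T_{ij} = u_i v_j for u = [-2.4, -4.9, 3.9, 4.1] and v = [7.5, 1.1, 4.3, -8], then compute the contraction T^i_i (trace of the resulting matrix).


The outer product gives T_{ij} = u_i v_j.
The trace (contraction) is Tr(T) = sum_i T_{ii} = sum_i u_i v_i.
Diagonal entries:
T_{11} = u_1 * v_1 = -2.4 * 7.5 = -18
T_{22} = u_2 * v_2 = -4.9 * 1.1 = -5.39
T_{33} = u_3 * v_3 = 3.9 * 4.3 = 16.77
T_{44} = u_4 * v_4 = 4.1 * -8 = -32.8
Tr(T) = -18 + -5.39 + 16.77 + -32.8 = -39.42

-39.42


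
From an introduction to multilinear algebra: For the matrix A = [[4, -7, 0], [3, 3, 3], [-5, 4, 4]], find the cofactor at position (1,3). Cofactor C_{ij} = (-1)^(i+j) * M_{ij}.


To find cofactor C_{13}, delete row 1 and column 3.
The resulting 2x2 submatrix is: [[3, 3], [-5, 4]]
Minor M_{13} = 3*4 - 3*-5
  = 12 - -15 = 27
Sign = (-1)^(1+3) = (-1)^4 = 1
Cofactor C_{13} = 1 * 27 = 27

27


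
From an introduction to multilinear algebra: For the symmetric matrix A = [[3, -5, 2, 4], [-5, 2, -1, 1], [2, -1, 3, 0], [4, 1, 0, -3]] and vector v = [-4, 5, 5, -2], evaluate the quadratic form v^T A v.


First compute Av:
(Av)_1 = 3*-4 + -5*5 + 2*5 + 4*-2 = -35
(Av)_2 = -5*-4 + 2*5 + -1*5 + 1*-2 = 23
(Av)_3 = 2*-4 + -1*5 + 3*5 + 0*-2 = 2
(Av)_4 = 4*-4 + 1*5 + 0*5 + -3*-2 = -5
Av = [-35, 23, 2, -5]
Then v^T (Av) = -4*-35 + 5*23 + 5*2 + -2*-5
= 140 + 115 + 10 + 10 = 275

275


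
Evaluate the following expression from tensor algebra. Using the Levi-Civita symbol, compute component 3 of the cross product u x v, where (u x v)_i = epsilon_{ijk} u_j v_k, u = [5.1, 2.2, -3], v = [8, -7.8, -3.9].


(u x v)_3 = sum_{j,k} epsilon_{3jk} u_j v_k. Only permutations of (1,2,3) contribute; the two non-zero terms are:
eps_{312} u_1 v_2 = 1 * 5.1 * -7.8 = -39.78
eps_{321} u_2 v_1 = -1 * 2.2 * 8 = -17.6
(u x v)_3 = -57.38

-57.38


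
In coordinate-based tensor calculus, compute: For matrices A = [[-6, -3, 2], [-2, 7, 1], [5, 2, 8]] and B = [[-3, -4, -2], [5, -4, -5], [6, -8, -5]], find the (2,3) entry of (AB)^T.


(AB)^T_{ij} = (AB)_{ji} = sum_k A_{jk} B_{ki}.
For i=2, j=3 we need (AB)_{32}:
A_{31} * B_{12} = 5 * -4 = -20
A_{32} * B_{22} = 2 * -4 = -8
A_{33} * B_{32} = 8 * -8 = -64
Sum = -20 + -8 + -64 = -92

-92


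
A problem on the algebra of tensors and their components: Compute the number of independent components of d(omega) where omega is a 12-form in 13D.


The exterior derivative of a p-form is a (p+1)-form.
Its number of independent components is C(n, p+1).
n = 13, p+1 = 13
C(13, 13) = 1

1


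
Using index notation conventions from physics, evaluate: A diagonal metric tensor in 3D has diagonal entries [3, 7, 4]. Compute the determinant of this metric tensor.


For a diagonal metric, the determinant is the product of diagonal entries.
Diagonal entries: 3, 7, 4
det(g) = 3 * 7 * 4 = 84

84


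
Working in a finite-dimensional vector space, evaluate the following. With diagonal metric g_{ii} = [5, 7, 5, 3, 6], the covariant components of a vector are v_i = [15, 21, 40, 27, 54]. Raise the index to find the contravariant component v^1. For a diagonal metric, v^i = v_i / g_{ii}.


To raise an index with a diagonal metric: v^i = v_i / g_{ii}.
For index 1: v_1 = 15, g_{11} = 5
v^1 = 15 / 5 = 3

3


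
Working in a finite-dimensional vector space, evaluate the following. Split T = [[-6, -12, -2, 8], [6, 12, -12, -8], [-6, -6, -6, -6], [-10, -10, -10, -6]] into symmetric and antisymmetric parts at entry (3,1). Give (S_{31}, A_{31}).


T_{31} = -6
T_{13} = -2
S_{31} = (-6 + -2)/2 = -8/2 = -4
A_{31} = (-6 - -2)/2 = -4/2 = -2
Check: S + A = -4 + -2 = -6 = T_{31}.

(-4, -2)


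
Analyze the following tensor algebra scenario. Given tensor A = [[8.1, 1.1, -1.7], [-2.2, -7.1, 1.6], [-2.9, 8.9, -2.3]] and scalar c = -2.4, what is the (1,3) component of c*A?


Scalar multiplication: (cA)_{ij} = c * A_{ij}.
c = -2.4
A_{13} = -1.7
(cA)_{13} = -2.4 * -1.7 = 4.08

4.08


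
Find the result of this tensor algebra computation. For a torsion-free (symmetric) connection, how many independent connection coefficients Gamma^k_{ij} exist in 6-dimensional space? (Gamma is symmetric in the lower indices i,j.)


Christoffel symbols Gamma^k_{ij} are symmetric in i,j, so there are d * d(d+1)/2 independent symbols.
d = 6
d(d+1)/2 = 6 * 7 / 2 = 21
Total = 6 * 21 = 126

126


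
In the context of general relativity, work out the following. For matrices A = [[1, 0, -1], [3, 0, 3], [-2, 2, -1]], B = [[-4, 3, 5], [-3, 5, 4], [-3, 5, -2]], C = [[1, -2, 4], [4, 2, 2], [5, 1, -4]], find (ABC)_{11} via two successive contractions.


(ABC)_{11} = sum_m (AB)_{1m} C_{m1}. First compute row 1 of AB.
(AB)_{11} = 1*-4 + 0*-3 + -1*-3 = -1
(AB)_{12} = 1*3 + 0*5 + -1*5 = -2
(AB)_{13} = 1*5 + 0*4 + -1*-2 = 7
Now contract with column 1 of C:
(AB)_{11} * C_{11} = -1 * 1 = -1
(AB)_{12} * C_{21} = -2 * 4 = -8
(AB)_{13} * C_{31} = 7 * 5 = 35
(ABC)_{11} = -1 + -8 + 35 = 26

26


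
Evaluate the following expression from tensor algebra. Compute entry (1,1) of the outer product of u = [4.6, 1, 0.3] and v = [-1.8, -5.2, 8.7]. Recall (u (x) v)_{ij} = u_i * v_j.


The outer product entry T_{ij} = u_i * v_j.
We need i=1, j=1.
u_1 = 4.6, v_1 = -1.8
T_{1,1} = 4.6 * -1.8 = -8.28

-8.28


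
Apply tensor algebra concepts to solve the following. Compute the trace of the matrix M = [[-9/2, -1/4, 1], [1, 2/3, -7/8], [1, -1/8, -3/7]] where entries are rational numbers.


The trace is the sum of diagonal entries.
Diagonal: M[1,1] = -9/2, M[2,2] = 2/3, M[3,3] = -3/7
Tr(M) = -9/2 + 2/3 + -3/7
Computing step by step:
After adding M[1,1]: -9/2
After adding M[2,2]: -23/6
After adding M[3,3]: -179/42
Tr(M) = -179/42

-179/42


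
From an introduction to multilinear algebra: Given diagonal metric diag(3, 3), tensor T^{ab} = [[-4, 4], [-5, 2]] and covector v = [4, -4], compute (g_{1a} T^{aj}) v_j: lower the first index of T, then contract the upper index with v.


Step 1: lower the first index. For a diagonal metric, g_{ia} T^{aj} = g_{ii} T^{ij} (no sum on i).
g_{11} = 3
S_1{}^1 = 3 * T^{11} = 3 * -4 = -12
S_1{}^2 = 3 * T^{12} = 3 * 4 = 12
Step 2: contract S_1{}^j with v_j.
S_1{}^1 * v_1 = -12 * 4 = -48
S_1{}^2 * v_2 = 12 * -4 = -48
Result = -48 + -48 = -96

-96


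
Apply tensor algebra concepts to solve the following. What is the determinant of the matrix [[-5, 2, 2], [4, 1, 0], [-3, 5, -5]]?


Expanding along the first row, det(A) = a11*M_11 - a12*M_12 + a13*M_13, where M_1j is the (1,j) minor.
Minor M_11 = 1*-5 - 0*5 = -5
Minor M_12 = 4*-5 - 0*-3 = -20
Minor M_13 = 4*5 - 1*-3 = 23
det = -5*(-5) - 2*(-20) + 2*(23)
    = 25 - -40 + 46
    = 111

111


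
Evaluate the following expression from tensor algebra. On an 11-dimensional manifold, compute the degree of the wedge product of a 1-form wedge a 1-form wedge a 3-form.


The degree of a wedge product is the sum of the degrees of the individual forms.
Degrees: 1, 1, 3
Total degree = 1 + 1 + 3 = 5

5


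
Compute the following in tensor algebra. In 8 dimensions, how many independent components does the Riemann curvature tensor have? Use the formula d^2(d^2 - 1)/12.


The Riemann tensor in d dimensions has d^2(d^2 - 1)/12 independent components.
d = 8, so d^2 = 64
d^2 - 1 = 63
d^2(d^2 - 1) = 64 * 63 = 4032
Divide by 12: 4032 / 12 = 336

336


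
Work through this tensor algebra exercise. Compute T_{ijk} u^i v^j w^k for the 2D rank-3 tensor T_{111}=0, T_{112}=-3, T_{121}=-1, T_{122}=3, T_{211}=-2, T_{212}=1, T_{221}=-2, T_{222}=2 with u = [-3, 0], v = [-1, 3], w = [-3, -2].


S = sum over i,j,k of T_{ijk} u_i v_j w_k. Expanding all 8 terms:
T_{111}*u_1*v_1*w_1 = 0*-3*-1*-3 = 0  (running total: 0)
T_{112}*u_1*v_1*w_2 = -3*-3*-1*-2 = 18  (running total: 18)
T_{121}*u_1*v_2*w_1 = -1*-3*3*-3 = -27  (running total: -9)
T_{122}*u_1*v_2*w_2 = 3*-3*3*-2 = 54  (running total: 45)
T_{211}*u_2*v_1*w_1 = -2*0*-1*-3 = 0  (running total: 45)
T_{212}*u_2*v_1*w_2 = 1*0*-1*-2 = 0  (running total: 45)
T_{221}*u_2*v_2*w_1 = -2*0*3*-3 = 0  (running total: 45)
T_{222}*u_2*v_2*w_2 = 2*0*3*-2 = 0  (running total: 45)
S = 45

45


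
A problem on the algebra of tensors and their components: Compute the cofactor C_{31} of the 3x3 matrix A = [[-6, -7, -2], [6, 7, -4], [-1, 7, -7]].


To find cofactor C_{31}, delete row 3 and column 1.
The resulting 2x2 submatrix is: [[-7, -2], [7, -4]]
Minor M_{31} = -7*-4 - -2*7
  = 28 - -14 = 42
Sign = (-1)^(3+1) = (-1)^4 = 1
Cofactor C_{31} = 1 * 42 = 42

42


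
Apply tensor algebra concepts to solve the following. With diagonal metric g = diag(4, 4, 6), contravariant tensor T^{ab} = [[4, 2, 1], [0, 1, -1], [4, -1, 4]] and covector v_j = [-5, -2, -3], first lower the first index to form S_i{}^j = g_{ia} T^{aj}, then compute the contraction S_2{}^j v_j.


Step 1: lower the first index. For a diagonal metric, g_{ia} T^{aj} = g_{ii} T^{ij} (no sum on i).
g_{22} = 4
S_2{}^1 = 4 * T^{21} = 4 * 0 = 0
S_2{}^2 = 4 * T^{22} = 4 * 1 = 4
S_2{}^3 = 4 * T^{23} = 4 * -1 = -4
Step 2: contract S_2{}^j with v_j.
S_2{}^1 * v_1 = 0 * -5 = 0
S_2{}^2 * v_2 = 4 * -2 = -8
S_2{}^3 * v_3 = -4 * -3 = 12
Result = 0 + -8 + 12 = 4

4
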